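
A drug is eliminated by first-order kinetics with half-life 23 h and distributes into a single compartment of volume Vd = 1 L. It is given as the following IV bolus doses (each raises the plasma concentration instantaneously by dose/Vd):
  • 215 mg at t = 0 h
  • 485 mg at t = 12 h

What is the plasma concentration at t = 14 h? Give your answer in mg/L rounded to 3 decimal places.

597.626 mg/L

k = ln 2 / 23 = 0.03014 per h
Dose 1 (215 mg at t=0 h): 215·exp(−0.03014·14) = 140.995 mg/L
Dose 2 (485 mg at t=12 h): 485·exp(−0.03014·2) = 456.631 mg/L
C(14) = 140.995 + 456.631 = 597.626 mg/L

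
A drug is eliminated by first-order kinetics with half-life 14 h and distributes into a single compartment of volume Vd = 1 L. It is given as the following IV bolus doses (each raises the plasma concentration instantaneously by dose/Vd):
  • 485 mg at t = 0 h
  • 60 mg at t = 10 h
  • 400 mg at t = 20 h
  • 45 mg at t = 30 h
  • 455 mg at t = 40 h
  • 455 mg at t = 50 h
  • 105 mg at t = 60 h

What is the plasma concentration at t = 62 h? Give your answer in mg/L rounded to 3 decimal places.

585.700 mg/L

k = ln 2 / 14 = 0.04951 per h
Dose 1 (485 mg at t=0 h): 485·exp(−0.04951·62) = 22.522 mg/L
Dose 2 (60 mg at t=10 h): 60·exp(−0.04951·52) = 4.571 mg/L
Dose 3 (400 mg at t=20 h): 400·exp(−0.04951·42) = 50.000 mg/L
Dose 4 (45 mg at t=30 h): 45·exp(−0.04951·32) = 9.229 mg/L
Dose 5 (455 mg at t=40 h): 455·exp(−0.04951·22) = 153.096 mg/L
Dose 6 (455 mg at t=50 h): 455·exp(−0.04951·12) = 251.180 mg/L
Dose 7 (105 mg at t=60 h): 105·exp(−0.04951·2) = 95.101 mg/L
C(62) = 22.522 + 4.571 + 50.000 + 9.229 + 153.096 + 251.180 + 95.101 = 585.700 mg/L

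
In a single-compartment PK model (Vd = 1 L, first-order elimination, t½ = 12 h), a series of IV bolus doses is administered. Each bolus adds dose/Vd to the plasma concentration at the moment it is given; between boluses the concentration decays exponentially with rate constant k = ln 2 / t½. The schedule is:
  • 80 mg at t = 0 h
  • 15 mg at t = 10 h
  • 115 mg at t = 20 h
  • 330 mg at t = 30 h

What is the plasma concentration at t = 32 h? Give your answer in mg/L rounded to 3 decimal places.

368.305 mg/L

k = ln 2 / 12 = 0.05776 per h
Dose 1 (80 mg at t=0 h): 80·exp(−0.05776·32) = 12.599 mg/L
Dose 2 (15 mg at t=10 h): 15·exp(−0.05776·22) = 4.209 mg/L
Dose 3 (115 mg at t=20 h): 115·exp(−0.05776·12) = 57.500 mg/L
Dose 4 (330 mg at t=30 h): 330·exp(−0.05776·2) = 293.997 mg/L
C(32) = 12.599 + 4.209 + 57.500 + 293.997 = 368.305 mg/L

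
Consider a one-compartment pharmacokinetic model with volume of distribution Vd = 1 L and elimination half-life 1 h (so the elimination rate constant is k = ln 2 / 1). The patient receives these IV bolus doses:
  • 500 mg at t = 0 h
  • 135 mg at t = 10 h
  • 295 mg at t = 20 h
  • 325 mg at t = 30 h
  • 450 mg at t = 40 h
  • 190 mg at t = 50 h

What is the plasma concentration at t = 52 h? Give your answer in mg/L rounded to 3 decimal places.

k = ln 2 / 1 = 0.69315 per h
Dose 1 (500 mg at t=0 h): 500·exp(−0.69315·52) = 0.000 mg/L
Dose 2 (135 mg at t=10 h): 135·exp(−0.69315·42) = 0.000 mg/L
Dose 3 (295 mg at t=20 h): 295·exp(−0.69315·32) = 0.000 mg/L
Dose 4 (325 mg at t=30 h): 325·exp(−0.69315·22) = 0.000 mg/L
Dose 5 (450 mg at t=40 h): 450·exp(−0.69315·12) = 0.110 mg/L
Dose 6 (190 mg at t=50 h): 190·exp(−0.69315·2) = 47.500 mg/L
C(52) = 0.000 + 0.000 + 0.000 + 0.000 + 0.110 + 47.500 = 47.610 mg/L

47.610 mg/L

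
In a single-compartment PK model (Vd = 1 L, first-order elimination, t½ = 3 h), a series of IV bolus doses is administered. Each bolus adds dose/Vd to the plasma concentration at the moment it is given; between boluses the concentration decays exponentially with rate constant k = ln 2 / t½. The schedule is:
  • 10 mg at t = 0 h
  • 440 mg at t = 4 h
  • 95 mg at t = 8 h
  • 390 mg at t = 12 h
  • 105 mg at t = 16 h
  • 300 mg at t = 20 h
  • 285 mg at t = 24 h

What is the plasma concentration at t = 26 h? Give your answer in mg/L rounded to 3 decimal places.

k = ln 2 / 3 = 0.23105 per h
Dose 1 (10 mg at t=0 h): 10·exp(−0.23105·26) = 0.025 mg/L
Dose 2 (440 mg at t=4 h): 440·exp(−0.23105·22) = 2.728 mg/L
Dose 3 (95 mg at t=8 h): 95·exp(−0.23105·18) = 1.484 mg/L
Dose 4 (390 mg at t=12 h): 390·exp(−0.23105·14) = 15.355 mg/L
Dose 5 (105 mg at t=16 h): 105·exp(−0.23105·10) = 10.417 mg/L
Dose 6 (300 mg at t=20 h): 300·exp(−0.23105·6) = 75.000 mg/L
Dose 7 (285 mg at t=24 h): 285·exp(−0.23105·2) = 179.539 mg/L
C(26) = 0.025 + 2.728 + 1.484 + 15.355 + 10.417 + 75.000 + 179.539 = 284.549 mg/L

284.549 mg/L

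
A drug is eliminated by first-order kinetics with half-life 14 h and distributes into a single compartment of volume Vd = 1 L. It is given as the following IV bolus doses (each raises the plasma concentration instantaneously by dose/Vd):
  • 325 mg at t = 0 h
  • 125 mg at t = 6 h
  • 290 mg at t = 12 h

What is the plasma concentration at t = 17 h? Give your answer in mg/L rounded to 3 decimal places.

k = ln 2 / 14 = 0.04951 per h
Dose 1 (325 mg at t=0 h): 325·exp(−0.04951·17) = 140.071 mg/L
Dose 2 (125 mg at t=6 h): 125·exp(−0.04951·11) = 72.508 mg/L
Dose 3 (290 mg at t=12 h): 290·exp(−0.04951·5) = 226.406 mg/L
C(17) = 140.071 + 72.508 + 226.406 = 438.984 mg/L

438.984 mg/L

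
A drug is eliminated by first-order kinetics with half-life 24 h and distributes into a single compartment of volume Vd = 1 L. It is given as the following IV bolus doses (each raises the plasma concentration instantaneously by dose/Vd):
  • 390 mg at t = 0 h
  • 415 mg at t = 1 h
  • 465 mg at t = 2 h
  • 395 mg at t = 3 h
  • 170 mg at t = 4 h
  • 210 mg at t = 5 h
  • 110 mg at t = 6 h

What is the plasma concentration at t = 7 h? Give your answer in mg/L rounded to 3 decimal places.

k = ln 2 / 24 = 0.02888 per h
Dose 1 (390 mg at t=0 h): 390·exp(−0.02888·7) = 318.614 mg/L
Dose 2 (415 mg at t=1 h): 415·exp(−0.02888·6) = 348.972 mg/L
Dose 3 (465 mg at t=2 h): 465·exp(−0.02888·5) = 402.475 mg/L
Dose 4 (395 mg at t=3 h): 395·exp(−0.02888·4) = 351.905 mg/L
Dose 5 (170 mg at t=4 h): 170·exp(−0.02888·3) = 155.891 mg/L
Dose 6 (210 mg at t=5 h): 210·exp(−0.02888·2) = 198.214 mg/L
Dose 7 (110 mg at t=6 h): 110·exp(−0.02888·1) = 106.869 mg/L
C(7) = 318.614 + 348.972 + 402.475 + 351.905 + 155.891 + 198.214 + 106.869 = 1882.938 mg/L

1882.938 mg/L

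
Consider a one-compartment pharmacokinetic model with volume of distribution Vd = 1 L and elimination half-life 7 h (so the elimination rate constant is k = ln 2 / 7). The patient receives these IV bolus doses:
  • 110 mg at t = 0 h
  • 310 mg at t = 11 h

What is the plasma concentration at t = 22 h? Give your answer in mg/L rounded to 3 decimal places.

k = ln 2 / 7 = 0.09902 per h
Dose 1 (110 mg at t=0 h): 110·exp(−0.09902·22) = 12.454 mg/L
Dose 2 (310 mg at t=11 h): 310·exp(−0.09902·11) = 104.307 mg/L
C(22) = 12.454 + 104.307 = 116.761 mg/L

116.761 mg/L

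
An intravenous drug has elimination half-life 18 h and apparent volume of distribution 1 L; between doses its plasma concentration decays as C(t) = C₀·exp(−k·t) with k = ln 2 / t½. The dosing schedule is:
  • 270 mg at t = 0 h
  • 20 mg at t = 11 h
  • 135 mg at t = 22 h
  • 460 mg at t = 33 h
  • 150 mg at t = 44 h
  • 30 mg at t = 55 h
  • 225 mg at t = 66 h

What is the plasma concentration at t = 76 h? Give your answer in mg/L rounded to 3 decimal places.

331.002 mg/L

k = ln 2 / 18 = 0.03851 per h
Dose 1 (270 mg at t=0 h): 270·exp(−0.03851·76) = 14.466 mg/L
Dose 2 (20 mg at t=11 h): 20·exp(−0.03851·65) = 1.637 mg/L
Dose 3 (135 mg at t=22 h): 135·exp(−0.03851·54) = 16.875 mg/L
Dose 4 (460 mg at t=33 h): 460·exp(−0.03851·43) = 87.828 mg/L
Dose 5 (150 mg at t=44 h): 150·exp(−0.03851·32) = 43.745 mg/L
Dose 6 (30 mg at t=55 h): 30·exp(−0.03851·21) = 13.363 mg/L
Dose 7 (225 mg at t=66 h): 225·exp(−0.03851·10) = 153.089 mg/L
C(76) = 14.466 + 1.637 + 16.875 + 87.828 + 43.745 + 13.363 + 153.089 = 331.002 mg/L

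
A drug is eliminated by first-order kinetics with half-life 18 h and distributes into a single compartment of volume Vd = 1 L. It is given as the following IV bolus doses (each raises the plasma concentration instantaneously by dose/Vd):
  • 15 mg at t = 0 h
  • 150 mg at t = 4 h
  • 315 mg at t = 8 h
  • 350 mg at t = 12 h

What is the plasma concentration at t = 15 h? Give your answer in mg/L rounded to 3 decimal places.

659.008 mg/L

k = ln 2 / 18 = 0.03851 per h
Dose 1 (15 mg at t=0 h): 15·exp(−0.03851·15) = 8.418 mg/L
Dose 2 (150 mg at t=4 h): 150·exp(−0.03851·11) = 98.204 mg/L
Dose 3 (315 mg at t=8 h): 315·exp(−0.03851·7) = 240.571 mg/L
Dose 4 (350 mg at t=12 h): 350·exp(−0.03851·3) = 311.815 mg/L
C(15) = 8.418 + 98.204 + 240.571 + 311.815 = 659.008 mg/L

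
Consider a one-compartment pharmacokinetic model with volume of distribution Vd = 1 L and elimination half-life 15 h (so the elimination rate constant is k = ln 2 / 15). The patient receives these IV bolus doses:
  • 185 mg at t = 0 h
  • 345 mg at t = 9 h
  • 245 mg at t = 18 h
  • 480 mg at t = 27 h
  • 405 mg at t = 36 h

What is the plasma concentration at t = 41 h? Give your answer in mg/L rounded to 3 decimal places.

k = ln 2 / 15 = 0.04621 per h
Dose 1 (185 mg at t=0 h): 185·exp(−0.04621·41) = 27.820 mg/L
Dose 2 (345 mg at t=9 h): 345·exp(−0.04621·32) = 78.636 mg/L
Dose 3 (245 mg at t=18 h): 245·exp(−0.04621·23) = 84.642 mg/L
Dose 4 (480 mg at t=27 h): 480·exp(−0.04621·14) = 251.351 mg/L
Dose 5 (405 mg at t=36 h): 405·exp(−0.04621·5) = 321.449 mg/L
C(41) = 27.820 + 78.636 + 84.642 + 251.351 + 321.449 = 763.897 mg/L

763.897 mg/L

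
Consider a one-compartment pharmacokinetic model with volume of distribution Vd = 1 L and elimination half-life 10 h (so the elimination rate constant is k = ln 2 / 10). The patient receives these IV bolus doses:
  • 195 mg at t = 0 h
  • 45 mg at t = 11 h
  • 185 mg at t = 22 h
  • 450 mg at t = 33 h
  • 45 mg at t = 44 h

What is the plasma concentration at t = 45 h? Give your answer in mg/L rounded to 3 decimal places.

288.308 mg/L

k = ln 2 / 10 = 0.06931 per h
Dose 1 (195 mg at t=0 h): 195·exp(−0.06931·45) = 8.618 mg/L
Dose 2 (45 mg at t=11 h): 45·exp(−0.06931·34) = 4.263 mg/L
Dose 3 (185 mg at t=22 h): 185·exp(−0.06931·23) = 37.567 mg/L
Dose 4 (450 mg at t=33 h): 450·exp(−0.06931·12) = 195.874 mg/L
Dose 5 (45 mg at t=44 h): 45·exp(−0.06931·1) = 41.986 mg/L
C(45) = 8.618 + 4.263 + 37.567 + 195.874 + 41.986 = 288.308 mg/L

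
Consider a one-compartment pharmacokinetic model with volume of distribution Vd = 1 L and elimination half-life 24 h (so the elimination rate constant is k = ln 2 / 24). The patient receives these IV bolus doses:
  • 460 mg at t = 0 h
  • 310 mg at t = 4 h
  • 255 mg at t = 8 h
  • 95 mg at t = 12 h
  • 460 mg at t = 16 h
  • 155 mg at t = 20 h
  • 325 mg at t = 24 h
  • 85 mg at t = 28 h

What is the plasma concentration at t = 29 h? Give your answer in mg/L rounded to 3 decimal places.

k = ln 2 / 24 = 0.02888 per h
Dose 1 (460 mg at t=0 h): 460·exp(−0.02888·29) = 199.073 mg/L
Dose 2 (310 mg at t=4 h): 310·exp(−0.02888·25) = 150.587 mg/L
Dose 3 (255 mg at t=8 h): 255·exp(−0.02888·21) = 139.040 mg/L
Dose 4 (95 mg at t=12 h): 95·exp(−0.02888·17) = 58.143 mg/L
Dose 5 (460 mg at t=16 h): 460·exp(−0.02888·13) = 316.009 mg/L
Dose 6 (155 mg at t=20 h): 155·exp(−0.02888·9) = 119.521 mg/L
Dose 7 (325 mg at t=24 h): 325·exp(−0.02888·5) = 281.299 mg/L
Dose 8 (85 mg at t=28 h): 85·exp(−0.02888·1) = 82.580 mg/L
C(29) = 199.073 + 150.587 + 139.040 + 58.143 + 316.009 + 119.521 + 281.299 + 82.580 = 1346.253 mg/L

1346.253 mg/L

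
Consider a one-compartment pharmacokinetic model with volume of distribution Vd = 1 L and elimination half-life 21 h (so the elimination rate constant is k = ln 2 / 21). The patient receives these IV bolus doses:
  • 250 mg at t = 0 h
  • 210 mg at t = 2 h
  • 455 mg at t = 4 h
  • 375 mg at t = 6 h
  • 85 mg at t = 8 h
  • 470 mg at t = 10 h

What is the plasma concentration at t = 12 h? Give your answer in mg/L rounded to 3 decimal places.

k = ln 2 / 21 = 0.03301 per h
Dose 1 (250 mg at t=0 h): 250·exp(−0.03301·12) = 168.238 mg/L
Dose 2 (210 mg at t=2 h): 210·exp(−0.03301·10) = 150.963 mg/L
Dose 3 (455 mg at t=4 h): 455·exp(−0.03301·8) = 349.408 mg/L
Dose 4 (375 mg at t=6 h): 375·exp(−0.03301·6) = 307.626 mg/L
Dose 5 (85 mg at t=8 h): 85·exp(−0.03301·4) = 74.487 mg/L
Dose 6 (470 mg at t=10 h): 470·exp(−0.03301·2) = 439.975 mg/L
C(12) = 168.238 + 150.963 + 349.408 + 307.626 + 74.487 + 439.975 = 1490.697 mg/L

1490.697 mg/L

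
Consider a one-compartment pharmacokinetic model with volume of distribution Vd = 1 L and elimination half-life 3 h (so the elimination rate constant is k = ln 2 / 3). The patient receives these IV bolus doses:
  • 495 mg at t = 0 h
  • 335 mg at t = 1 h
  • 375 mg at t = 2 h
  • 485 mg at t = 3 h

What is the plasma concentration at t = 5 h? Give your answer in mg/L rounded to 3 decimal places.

k = ln 2 / 3 = 0.23105 per h
Dose 1 (495 mg at t=0 h): 495·exp(−0.23105·5) = 155.915 mg/L
Dose 2 (335 mg at t=1 h): 335·exp(−0.23105·4) = 132.945 mg/L
Dose 3 (375 mg at t=2 h): 375·exp(−0.23105·3) = 187.500 mg/L
Dose 4 (485 mg at t=3 h): 485·exp(−0.23105·2) = 305.531 mg/L
C(5) = 155.915 + 132.945 + 187.500 + 305.531 = 781.891 mg/L

781.891 mg/L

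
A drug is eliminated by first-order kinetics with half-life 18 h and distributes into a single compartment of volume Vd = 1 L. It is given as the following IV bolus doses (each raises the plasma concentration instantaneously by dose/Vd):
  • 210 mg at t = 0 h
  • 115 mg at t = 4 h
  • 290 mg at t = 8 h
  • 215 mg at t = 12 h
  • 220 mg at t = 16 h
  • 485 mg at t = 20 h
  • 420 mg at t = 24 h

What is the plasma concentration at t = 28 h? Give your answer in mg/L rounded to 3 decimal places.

1222.482 mg/L

k = ln 2 / 18 = 0.03851 per h
Dose 1 (210 mg at t=0 h): 210·exp(−0.03851·28) = 71.441 mg/L
Dose 2 (115 mg at t=4 h): 115·exp(−0.03851·24) = 45.638 mg/L
Dose 3 (290 mg at t=8 h): 290·exp(−0.03851·20) = 134.252 mg/L
Dose 4 (215 mg at t=12 h): 215·exp(−0.03851·16) = 116.106 mg/L
Dose 5 (220 mg at t=16 h): 220·exp(−0.03851·12) = 138.591 mg/L
Dose 6 (485 mg at t=20 h): 485·exp(−0.03851·8) = 356.411 mg/L
Dose 7 (420 mg at t=24 h): 420·exp(−0.03851·4) = 360.042 mg/L
C(28) = 71.441 + 45.638 + 134.252 + 116.106 + 138.591 + 356.411 + 360.042 = 1222.482 mg/L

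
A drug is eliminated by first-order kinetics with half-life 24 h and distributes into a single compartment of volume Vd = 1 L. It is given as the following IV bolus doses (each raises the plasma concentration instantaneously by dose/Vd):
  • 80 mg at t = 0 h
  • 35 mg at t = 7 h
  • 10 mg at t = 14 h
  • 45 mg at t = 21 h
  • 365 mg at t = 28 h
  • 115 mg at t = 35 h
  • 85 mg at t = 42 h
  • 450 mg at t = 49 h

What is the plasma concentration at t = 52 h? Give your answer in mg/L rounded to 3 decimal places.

k = ln 2 / 24 = 0.02888 per h
Dose 1 (80 mg at t=0 h): 80·exp(−0.02888·52) = 17.818 mg/L
Dose 2 (35 mg at t=7 h): 35·exp(−0.02888·45) = 9.542 mg/L
Dose 3 (10 mg at t=14 h): 10·exp(−0.02888·38) = 3.337 mg/L
Dose 4 (45 mg at t=21 h): 45·exp(−0.02888·31) = 18.382 mg/L
Dose 5 (365 mg at t=28 h): 365·exp(−0.02888·24) = 182.500 mg/L
Dose 6 (115 mg at t=35 h): 115·exp(−0.02888·17) = 70.383 mg/L
Dose 7 (85 mg at t=42 h): 85·exp(−0.02888·10) = 63.678 mg/L
Dose 8 (450 mg at t=49 h): 450·exp(−0.02888·3) = 412.652 mg/L
C(52) = 17.818 + 9.542 + 3.337 + 18.382 + 182.500 + 70.383 + 63.678 + 412.652 = 778.292 mg/L

778.292 mg/L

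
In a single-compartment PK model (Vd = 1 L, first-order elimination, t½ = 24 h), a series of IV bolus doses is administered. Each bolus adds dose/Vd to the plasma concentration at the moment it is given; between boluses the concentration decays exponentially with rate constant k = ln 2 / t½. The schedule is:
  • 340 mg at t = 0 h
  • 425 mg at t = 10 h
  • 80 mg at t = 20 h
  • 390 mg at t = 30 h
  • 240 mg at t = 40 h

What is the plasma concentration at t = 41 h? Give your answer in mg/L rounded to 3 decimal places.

k = ln 2 / 24 = 0.02888 per h
Dose 1 (340 mg at t=0 h): 340·exp(−0.02888·41) = 104.045 mg/L
Dose 2 (425 mg at t=10 h): 425·exp(−0.02888·31) = 173.604 mg/L
Dose 3 (80 mg at t=20 h): 80·exp(−0.02888·21) = 43.620 mg/L
Dose 4 (390 mg at t=30 h): 390·exp(−0.02888·11) = 283.852 mg/L
Dose 5 (240 mg at t=40 h): 240·exp(−0.02888·1) = 233.168 mg/L
C(41) = 104.045 + 173.604 + 43.620 + 283.852 + 233.168 = 838.288 mg/L

838.288 mg/L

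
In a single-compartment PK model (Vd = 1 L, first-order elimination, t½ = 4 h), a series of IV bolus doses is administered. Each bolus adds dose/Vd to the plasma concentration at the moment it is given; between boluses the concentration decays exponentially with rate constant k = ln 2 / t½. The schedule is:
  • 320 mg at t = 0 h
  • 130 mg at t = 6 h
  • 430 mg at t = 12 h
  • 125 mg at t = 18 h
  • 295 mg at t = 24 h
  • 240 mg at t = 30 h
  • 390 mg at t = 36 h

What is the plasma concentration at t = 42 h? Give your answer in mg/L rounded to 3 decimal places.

185.727 mg/L

k = ln 2 / 4 = 0.17329 per h
Dose 1 (320 mg at t=0 h): 320·exp(−0.17329·42) = 0.221 mg/L
Dose 2 (130 mg at t=6 h): 130·exp(−0.17329·36) = 0.254 mg/L
Dose 3 (430 mg at t=12 h): 430·exp(−0.17329·30) = 2.375 mg/L
Dose 4 (125 mg at t=18 h): 125·exp(−0.17329·24) = 1.953 mg/L
Dose 5 (295 mg at t=24 h): 295·exp(−0.17329·18) = 13.037 mg/L
Dose 6 (240 mg at t=30 h): 240·exp(−0.17329·12) = 30.000 mg/L
Dose 7 (390 mg at t=36 h): 390·exp(−0.17329·6) = 137.886 mg/L
C(42) = 0.221 + 0.254 + 2.375 + 1.953 + 13.037 + 30.000 + 137.886 = 185.727 mg/L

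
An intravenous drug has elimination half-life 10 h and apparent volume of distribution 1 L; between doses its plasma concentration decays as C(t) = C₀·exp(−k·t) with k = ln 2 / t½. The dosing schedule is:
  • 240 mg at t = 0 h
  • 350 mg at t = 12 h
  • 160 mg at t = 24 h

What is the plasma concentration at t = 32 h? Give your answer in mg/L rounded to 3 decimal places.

k = ln 2 / 10 = 0.06931 per h
Dose 1 (240 mg at t=0 h): 240·exp(−0.06931·32) = 26.117 mg/L
Dose 2 (350 mg at t=12 h): 350·exp(−0.06931·20) = 87.500 mg/L
Dose 3 (160 mg at t=24 h): 160·exp(−0.06931·8) = 91.896 mg/L
C(32) = 26.117 + 87.500 + 91.896 = 205.512 mg/L

205.512 mg/L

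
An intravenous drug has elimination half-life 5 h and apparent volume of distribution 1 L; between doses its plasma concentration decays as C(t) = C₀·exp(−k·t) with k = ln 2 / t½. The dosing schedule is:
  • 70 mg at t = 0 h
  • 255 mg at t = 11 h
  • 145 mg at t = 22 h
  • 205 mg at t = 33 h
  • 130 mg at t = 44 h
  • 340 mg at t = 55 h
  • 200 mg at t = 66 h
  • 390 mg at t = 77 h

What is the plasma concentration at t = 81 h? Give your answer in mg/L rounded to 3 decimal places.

259.337 mg/L

k = ln 2 / 5 = 0.13863 per h
Dose 1 (70 mg at t=0 h): 70·exp(−0.13863·81) = 0.001 mg/L
Dose 2 (255 mg at t=11 h): 255·exp(−0.13863·70) = 0.016 mg/L
Dose 3 (145 mg at t=22 h): 145·exp(−0.13863·59) = 0.041 mg/L
Dose 4 (205 mg at t=33 h): 205·exp(−0.13863·48) = 0.264 mg/L
Dose 5 (130 mg at t=44 h): 130·exp(−0.13863·37) = 0.770 mg/L
Dose 6 (340 mg at t=55 h): 340·exp(−0.13863·26) = 9.250 mg/L
Dose 7 (200 mg at t=66 h): 200·exp(−0.13863·15) = 25.000 mg/L
Dose 8 (390 mg at t=77 h): 390·exp(−0.13863·4) = 223.996 mg/L
C(81) = 0.001 + 0.016 + 0.041 + 0.264 + 0.770 + 9.250 + 25.000 + 223.996 = 259.337 mg/L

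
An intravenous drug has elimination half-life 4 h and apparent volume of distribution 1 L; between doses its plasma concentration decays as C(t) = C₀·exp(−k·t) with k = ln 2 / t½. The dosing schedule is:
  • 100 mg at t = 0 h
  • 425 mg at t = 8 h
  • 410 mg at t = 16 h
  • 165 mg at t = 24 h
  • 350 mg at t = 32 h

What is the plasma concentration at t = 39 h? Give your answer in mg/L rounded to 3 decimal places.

k = ln 2 / 4 = 0.17329 per h
Dose 1 (100 mg at t=0 h): 100·exp(−0.17329·39) = 0.116 mg/L
Dose 2 (425 mg at t=8 h): 425·exp(−0.17329·31) = 1.974 mg/L
Dose 3 (410 mg at t=16 h): 410·exp(−0.17329·23) = 7.618 mg/L
Dose 4 (165 mg at t=24 h): 165·exp(−0.17329·15) = 12.264 mg/L
Dose 5 (350 mg at t=32 h): 350·exp(−0.17329·7) = 104.056 mg/L
C(39) = 0.116 + 1.974 + 7.618 + 12.264 + 104.056 = 126.028 mg/L

126.028 mg/L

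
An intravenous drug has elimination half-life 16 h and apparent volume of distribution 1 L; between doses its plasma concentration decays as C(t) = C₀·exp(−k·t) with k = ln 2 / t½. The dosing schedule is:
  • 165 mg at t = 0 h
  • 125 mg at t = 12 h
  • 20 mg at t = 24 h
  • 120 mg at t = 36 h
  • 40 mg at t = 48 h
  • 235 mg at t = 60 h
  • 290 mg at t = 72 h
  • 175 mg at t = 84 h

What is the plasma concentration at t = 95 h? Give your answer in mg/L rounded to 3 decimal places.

k = ln 2 / 16 = 0.04332 per h
Dose 1 (165 mg at t=0 h): 165·exp(−0.04332·95) = 2.692 mg/L
Dose 2 (125 mg at t=12 h): 125·exp(−0.04332·83) = 3.430 mg/L
Dose 3 (20 mg at t=24 h): 20·exp(−0.04332·71) = 0.923 mg/L
Dose 4 (120 mg at t=36 h): 120·exp(−0.04332·59) = 9.314 mg/L
Dose 5 (40 mg at t=48 h): 40·exp(−0.04332·47) = 5.221 mg/L
Dose 6 (235 mg at t=60 h): 235·exp(−0.04332·35) = 51.590 mg/L
Dose 7 (290 mg at t=72 h): 290·exp(−0.04332·23) = 107.070 mg/L
Dose 8 (175 mg at t=84 h): 175·exp(−0.04332·11) = 108.663 mg/L
C(95) = 2.692 + 3.430 + 0.923 + 9.314 + 5.221 + 51.590 + 107.070 + 108.663 = 288.903 mg/L

288.903 mg/L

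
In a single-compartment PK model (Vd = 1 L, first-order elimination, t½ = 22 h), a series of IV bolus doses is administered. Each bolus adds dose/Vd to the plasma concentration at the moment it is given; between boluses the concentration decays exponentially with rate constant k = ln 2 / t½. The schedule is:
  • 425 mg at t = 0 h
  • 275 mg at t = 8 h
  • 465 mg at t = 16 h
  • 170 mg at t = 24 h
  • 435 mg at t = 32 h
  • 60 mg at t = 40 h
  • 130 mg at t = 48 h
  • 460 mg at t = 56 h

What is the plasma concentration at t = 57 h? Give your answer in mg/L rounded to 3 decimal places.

1093.787 mg/L

k = ln 2 / 22 = 0.03151 per h
Dose 1 (425 mg at t=0 h): 425·exp(−0.03151·57) = 70.542 mg/L
Dose 2 (275 mg at t=8 h): 275·exp(−0.03151·49) = 58.730 mg/L
Dose 3 (465 mg at t=16 h): 465·exp(−0.03151·41) = 127.774 mg/L
Dose 4 (170 mg at t=24 h): 170·exp(−0.03151·33) = 60.104 mg/L
Dose 5 (435 mg at t=32 h): 435·exp(−0.03151·25) = 197.884 mg/L
Dose 6 (60 mg at t=40 h): 60·exp(−0.03151·17) = 35.119 mg/L
Dose 7 (130 mg at t=48 h): 130·exp(−0.03151·9) = 97.903 mg/L
Dose 8 (460 mg at t=56 h): 460·exp(−0.03151·1) = 445.733 mg/L
C(57) = 70.542 + 58.730 + 127.774 + 60.104 + 197.884 + 35.119 + 97.903 + 445.733 = 1093.787 mg/L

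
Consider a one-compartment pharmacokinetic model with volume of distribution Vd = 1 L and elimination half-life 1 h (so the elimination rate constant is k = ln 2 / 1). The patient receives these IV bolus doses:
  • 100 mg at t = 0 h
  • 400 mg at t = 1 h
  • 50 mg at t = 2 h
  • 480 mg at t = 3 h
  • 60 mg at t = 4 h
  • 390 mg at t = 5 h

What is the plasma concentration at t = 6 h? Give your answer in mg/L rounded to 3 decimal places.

k = ln 2 / 1 = 0.69315 per h
Dose 1 (100 mg at t=0 h): 100·exp(−0.69315·6) = 1.563 mg/L
Dose 2 (400 mg at t=1 h): 400·exp(−0.69315·5) = 12.500 mg/L
Dose 3 (50 mg at t=2 h): 50·exp(−0.69315·4) = 3.125 mg/L
Dose 4 (480 mg at t=3 h): 480·exp(−0.69315·3) = 60.000 mg/L
Dose 5 (60 mg at t=4 h): 60·exp(−0.69315·2) = 15.000 mg/L
Dose 6 (390 mg at t=5 h): 390·exp(−0.69315·1) = 195.000 mg/L
C(6) = 1.563 + 12.500 + 3.125 + 60.000 + 15.000 + 195.000 = 287.188 mg/L

287.188 mg/L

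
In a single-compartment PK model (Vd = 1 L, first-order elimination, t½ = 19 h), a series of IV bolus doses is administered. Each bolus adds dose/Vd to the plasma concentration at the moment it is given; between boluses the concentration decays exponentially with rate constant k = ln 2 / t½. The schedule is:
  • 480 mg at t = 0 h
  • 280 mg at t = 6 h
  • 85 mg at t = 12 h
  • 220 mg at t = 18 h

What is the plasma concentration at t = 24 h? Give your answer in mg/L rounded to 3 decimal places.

k = ln 2 / 19 = 0.03648 per h
Dose 1 (480 mg at t=0 h): 480·exp(−0.03648·24) = 199.983 mg/L
Dose 2 (280 mg at t=6 h): 280·exp(−0.03648·18) = 145.202 mg/L
Dose 3 (85 mg at t=12 h): 85·exp(−0.03648·12) = 54.865 mg/L
Dose 4 (220 mg at t=18 h): 220·exp(−0.03648·6) = 176.750 mg/L
C(24) = 199.983 + 145.202 + 54.865 + 176.750 = 576.800 mg/L

576.800 mg/L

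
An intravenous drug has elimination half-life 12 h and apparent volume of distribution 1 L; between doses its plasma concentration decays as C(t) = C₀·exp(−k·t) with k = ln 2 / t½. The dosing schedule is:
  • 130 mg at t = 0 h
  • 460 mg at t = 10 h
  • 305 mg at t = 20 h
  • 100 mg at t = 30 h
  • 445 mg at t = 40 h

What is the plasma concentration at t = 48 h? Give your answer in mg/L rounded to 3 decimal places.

k = ln 2 / 12 = 0.05776 per h
Dose 1 (130 mg at t=0 h): 130·exp(−0.05776·48) = 8.125 mg/L
Dose 2 (460 mg at t=10 h): 460·exp(−0.05776·38) = 51.227 mg/L
Dose 3 (305 mg at t=20 h): 305·exp(−0.05776·28) = 60.520 mg/L
Dose 4 (100 mg at t=30 h): 100·exp(−0.05776·18) = 35.355 mg/L
Dose 5 (445 mg at t=40 h): 445·exp(−0.05776·8) = 280.332 mg/L
C(48) = 8.125 + 51.227 + 60.520 + 35.355 + 280.332 = 435.559 mg/L

435.559 mg/L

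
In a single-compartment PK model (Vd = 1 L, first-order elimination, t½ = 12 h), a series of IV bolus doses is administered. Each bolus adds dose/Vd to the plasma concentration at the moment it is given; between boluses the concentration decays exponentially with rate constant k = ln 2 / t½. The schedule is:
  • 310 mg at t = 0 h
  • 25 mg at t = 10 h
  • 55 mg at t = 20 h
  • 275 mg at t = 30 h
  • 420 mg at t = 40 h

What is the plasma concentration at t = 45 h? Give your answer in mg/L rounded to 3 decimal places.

k = ln 2 / 12 = 0.05776 per h
Dose 1 (310 mg at t=0 h): 310·exp(−0.05776·45) = 23.041 mg/L
Dose 2 (25 mg at t=10 h): 25·exp(−0.05776·35) = 3.311 mg/L
Dose 3 (55 mg at t=20 h): 55·exp(−0.05776·25) = 12.978 mg/L
Dose 4 (275 mg at t=30 h): 275·exp(−0.05776·15) = 115.623 mg/L
Dose 5 (420 mg at t=40 h): 420·exp(−0.05776·5) = 314.644 mg/L
C(45) = 23.041 + 3.311 + 12.978 + 115.623 + 314.644 = 469.598 mg/L

469.598 mg/L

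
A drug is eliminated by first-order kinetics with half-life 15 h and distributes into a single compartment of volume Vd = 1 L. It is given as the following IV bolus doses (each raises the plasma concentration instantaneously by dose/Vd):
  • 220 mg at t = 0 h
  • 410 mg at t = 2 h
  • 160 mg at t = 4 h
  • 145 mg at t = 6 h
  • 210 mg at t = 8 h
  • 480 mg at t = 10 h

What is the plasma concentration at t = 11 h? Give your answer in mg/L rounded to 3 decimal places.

1274.840 mg/L

k = ln 2 / 15 = 0.04621 per h
Dose 1 (220 mg at t=0 h): 220·exp(−0.04621·11) = 132.333 mg/L
Dose 2 (410 mg at t=2 h): 410·exp(−0.04621·9) = 270.499 mg/L
Dose 3 (160 mg at t=4 h): 160·exp(−0.04621·7) = 115.782 mg/L
Dose 4 (145 mg at t=6 h): 145·exp(−0.04621·5) = 115.087 mg/L
Dose 5 (210 mg at t=8 h): 210·exp(−0.04621·3) = 182.816 mg/L
Dose 6 (480 mg at t=10 h): 480·exp(−0.04621·1) = 458.324 mg/L
C(11) = 132.333 + 270.499 + 115.782 + 115.087 + 182.816 + 458.324 = 1274.840 mg/L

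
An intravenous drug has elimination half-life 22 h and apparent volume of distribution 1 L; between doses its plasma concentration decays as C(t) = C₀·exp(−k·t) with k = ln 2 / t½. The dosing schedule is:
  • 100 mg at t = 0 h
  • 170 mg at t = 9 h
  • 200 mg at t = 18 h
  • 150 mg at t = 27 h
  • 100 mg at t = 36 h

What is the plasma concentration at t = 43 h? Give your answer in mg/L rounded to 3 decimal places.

k = ln 2 / 22 = 0.03151 per h
Dose 1 (100 mg at t=0 h): 100·exp(−0.03151·43) = 25.800 mg/L
Dose 2 (170 mg at t=9 h): 170·exp(−0.03151·34) = 58.240 mg/L
Dose 3 (200 mg at t=18 h): 200·exp(−0.03151·25) = 90.981 mg/L
Dose 4 (150 mg at t=27 h): 150·exp(−0.03151·16) = 90.607 mg/L
Dose 5 (100 mg at t=36 h): 100·exp(−0.03151·7) = 80.208 mg/L
C(43) = 25.800 + 58.240 + 90.981 + 90.607 + 80.208 = 345.836 mg/L

345.836 mg/L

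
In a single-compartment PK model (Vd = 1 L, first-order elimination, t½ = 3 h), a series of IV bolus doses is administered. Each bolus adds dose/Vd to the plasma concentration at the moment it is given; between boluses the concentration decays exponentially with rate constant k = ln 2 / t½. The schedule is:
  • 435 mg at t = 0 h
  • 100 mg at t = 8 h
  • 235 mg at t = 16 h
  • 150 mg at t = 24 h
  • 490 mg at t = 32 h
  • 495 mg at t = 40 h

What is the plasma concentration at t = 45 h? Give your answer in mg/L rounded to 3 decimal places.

181.716 mg/L

k = ln 2 / 3 = 0.23105 per h
Dose 1 (435 mg at t=0 h): 435·exp(−0.23105·45) = 0.013 mg/L
Dose 2 (100 mg at t=8 h): 100·exp(−0.23105·37) = 0.019 mg/L
Dose 3 (235 mg at t=16 h): 235·exp(−0.23105·29) = 0.289 mg/L
Dose 4 (150 mg at t=24 h): 150·exp(−0.23105·21) = 1.172 mg/L
Dose 5 (490 mg at t=32 h): 490·exp(−0.23105·13) = 24.307 mg/L
Dose 6 (495 mg at t=40 h): 495·exp(−0.23105·5) = 155.915 mg/L
C(45) = 0.013 + 0.019 + 0.289 + 1.172 + 24.307 + 155.915 = 181.716 mg/L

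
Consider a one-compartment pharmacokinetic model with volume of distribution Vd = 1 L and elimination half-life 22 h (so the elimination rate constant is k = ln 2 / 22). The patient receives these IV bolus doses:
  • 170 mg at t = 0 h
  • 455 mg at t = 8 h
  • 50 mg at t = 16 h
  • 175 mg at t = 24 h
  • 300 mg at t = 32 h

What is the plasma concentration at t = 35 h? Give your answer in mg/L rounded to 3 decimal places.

k = ln 2 / 22 = 0.03151 per h
Dose 1 (170 mg at t=0 h): 170·exp(−0.03151·35) = 56.434 mg/L
Dose 2 (455 mg at t=8 h): 455·exp(−0.03151·27) = 194.341 mg/L
Dose 3 (50 mg at t=16 h): 50·exp(−0.03151·19) = 27.478 mg/L
Dose 4 (175 mg at t=24 h): 175·exp(−0.03151·11) = 123.744 mg/L
Dose 5 (300 mg at t=32 h): 300·exp(−0.03151·3) = 272.943 mg/L
C(35) = 56.434 + 194.341 + 27.478 + 123.744 + 272.943 = 674.940 mg/L

674.940 mg/L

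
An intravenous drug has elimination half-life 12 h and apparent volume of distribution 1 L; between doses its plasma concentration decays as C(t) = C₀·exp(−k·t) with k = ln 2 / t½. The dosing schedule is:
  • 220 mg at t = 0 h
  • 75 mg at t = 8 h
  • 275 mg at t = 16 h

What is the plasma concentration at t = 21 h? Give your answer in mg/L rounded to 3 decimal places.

306.819 mg/L

k = ln 2 / 12 = 0.05776 per h
Dose 1 (220 mg at t=0 h): 220·exp(−0.05776·21) = 65.406 mg/L
Dose 2 (75 mg at t=8 h): 75·exp(−0.05776·13) = 35.395 mg/L
Dose 3 (275 mg at t=16 h): 275·exp(−0.05776·5) = 206.017 mg/L
C(21) = 65.406 + 35.395 + 206.017 = 306.819 mg/L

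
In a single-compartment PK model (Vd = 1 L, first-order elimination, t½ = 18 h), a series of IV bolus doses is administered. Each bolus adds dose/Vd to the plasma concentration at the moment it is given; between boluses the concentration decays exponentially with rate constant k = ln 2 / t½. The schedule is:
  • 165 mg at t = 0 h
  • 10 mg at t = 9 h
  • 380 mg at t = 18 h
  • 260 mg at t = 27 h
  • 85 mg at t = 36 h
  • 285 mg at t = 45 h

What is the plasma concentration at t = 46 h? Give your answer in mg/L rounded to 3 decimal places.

616.903 mg/L

k = ln 2 / 18 = 0.03851 per h
Dose 1 (165 mg at t=0 h): 165·exp(−0.03851·46) = 28.066 mg/L
Dose 2 (10 mg at t=9 h): 10·exp(−0.03851·37) = 2.406 mg/L
Dose 3 (380 mg at t=18 h): 380·exp(−0.03851·28) = 129.275 mg/L
Dose 4 (260 mg at t=27 h): 260·exp(−0.03851·19) = 125.089 mg/L
Dose 5 (85 mg at t=36 h): 85·exp(−0.03851·10) = 57.834 mg/L
Dose 6 (285 mg at t=45 h): 285·exp(−0.03851·1) = 274.234 mg/L
C(46) = 28.066 + 2.406 + 129.275 + 125.089 + 57.834 + 274.234 = 616.903 mg/L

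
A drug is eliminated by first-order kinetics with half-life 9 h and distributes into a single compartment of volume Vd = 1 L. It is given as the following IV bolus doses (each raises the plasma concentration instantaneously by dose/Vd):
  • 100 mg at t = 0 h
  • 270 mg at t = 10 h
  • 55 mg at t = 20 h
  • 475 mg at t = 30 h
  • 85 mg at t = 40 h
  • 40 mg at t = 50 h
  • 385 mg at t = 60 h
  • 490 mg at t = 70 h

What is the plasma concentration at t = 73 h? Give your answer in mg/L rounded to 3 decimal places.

k = ln 2 / 9 = 0.07702 per h
Dose 1 (100 mg at t=0 h): 100·exp(−0.07702·73) = 0.362 mg/L
Dose 2 (270 mg at t=10 h): 270·exp(−0.07702·63) = 2.109 mg/L
Dose 3 (55 mg at t=20 h): 55·exp(−0.07702·53) = 0.928 mg/L
Dose 4 (475 mg at t=30 h): 475·exp(−0.07702·43) = 17.316 mg/L
Dose 5 (85 mg at t=40 h): 85·exp(−0.07702·33) = 6.693 mg/L
Dose 6 (40 mg at t=50 h): 40·exp(−0.07702·23) = 6.804 mg/L
Dose 7 (385 mg at t=60 h): 385·exp(−0.07702·13) = 141.462 mg/L
Dose 8 (490 mg at t=70 h): 490·exp(−0.07702·3) = 388.913 mg/L
C(73) = 0.362 + 2.109 + 0.928 + 17.316 + 6.693 + 6.804 + 141.462 + 388.913 = 564.587 mg/L

564.587 mg/L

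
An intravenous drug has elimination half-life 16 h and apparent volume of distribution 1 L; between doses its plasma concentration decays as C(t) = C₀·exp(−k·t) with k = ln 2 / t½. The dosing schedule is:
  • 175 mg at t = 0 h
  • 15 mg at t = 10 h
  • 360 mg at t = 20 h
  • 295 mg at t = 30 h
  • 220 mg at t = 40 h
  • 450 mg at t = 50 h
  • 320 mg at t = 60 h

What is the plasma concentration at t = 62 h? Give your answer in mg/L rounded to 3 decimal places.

791.446 mg/L

k = ln 2 / 16 = 0.04332 per h
Dose 1 (175 mg at t=0 h): 175·exp(−0.04332·62) = 11.927 mg/L
Dose 2 (15 mg at t=10 h): 15·exp(−0.04332·52) = 1.577 mg/L
Dose 3 (360 mg at t=20 h): 360·exp(−0.04332·42) = 58.358 mg/L
Dose 4 (295 mg at t=30 h): 295·exp(−0.04332·32) = 73.750 mg/L
Dose 5 (220 mg at t=40 h): 220·exp(−0.04332·22) = 84.822 mg/L
Dose 6 (450 mg at t=50 h): 450·exp(−0.04332·12) = 267.572 mg/L
Dose 7 (320 mg at t=60 h): 320·exp(−0.04332·2) = 293.441 mg/L
C(62) = 11.927 + 1.577 + 58.358 + 73.750 + 84.822 + 267.572 + 293.441 = 791.446 mg/L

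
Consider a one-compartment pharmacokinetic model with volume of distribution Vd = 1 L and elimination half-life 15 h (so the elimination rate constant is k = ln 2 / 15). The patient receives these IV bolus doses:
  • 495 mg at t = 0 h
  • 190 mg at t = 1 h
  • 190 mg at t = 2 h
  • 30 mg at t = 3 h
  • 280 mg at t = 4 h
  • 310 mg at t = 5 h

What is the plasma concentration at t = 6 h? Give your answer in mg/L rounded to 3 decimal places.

1261.278 mg/L

k = ln 2 / 15 = 0.04621 per h
Dose 1 (495 mg at t=0 h): 495·exp(−0.04621·6) = 375.140 mg/L
Dose 2 (190 mg at t=1 h): 190·exp(−0.04621·5) = 150.803 mg/L
Dose 3 (190 mg at t=2 h): 190·exp(−0.04621·4) = 157.935 mg/L
Dose 4 (30 mg at t=3 h): 30·exp(−0.04621·3) = 26.117 mg/L
Dose 5 (280 mg at t=4 h): 280·exp(−0.04621·2) = 255.282 mg/L
Dose 6 (310 mg at t=5 h): 310·exp(−0.04621·1) = 296.001 mg/L
C(6) = 375.140 + 150.803 + 157.935 + 26.117 + 255.282 + 296.001 = 1261.278 mg/L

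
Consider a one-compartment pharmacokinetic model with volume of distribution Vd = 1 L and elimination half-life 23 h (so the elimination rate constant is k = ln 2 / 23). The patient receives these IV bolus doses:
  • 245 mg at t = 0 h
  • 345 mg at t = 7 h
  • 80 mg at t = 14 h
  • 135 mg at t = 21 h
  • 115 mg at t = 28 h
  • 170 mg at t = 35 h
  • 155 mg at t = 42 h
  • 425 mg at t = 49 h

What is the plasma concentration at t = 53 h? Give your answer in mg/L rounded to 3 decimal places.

k = ln 2 / 23 = 0.03014 per h
Dose 1 (245 mg at t=0 h): 245·exp(−0.03014·53) = 49.601 mg/L
Dose 2 (345 mg at t=7 h): 345·exp(−0.03014·46) = 86.250 mg/L
Dose 3 (80 mg at t=14 h): 80·exp(−0.03014·39) = 24.697 mg/L
Dose 4 (135 mg at t=21 h): 135·exp(−0.03014·32) = 51.465 mg/L
Dose 5 (115 mg at t=28 h): 115·exp(−0.03014·25) = 54.137 mg/L
Dose 6 (170 mg at t=35 h): 170·exp(−0.03014·18) = 98.823 mg/L
Dose 7 (155 mg at t=42 h): 155·exp(−0.03014·11) = 111.266 mg/L
Dose 8 (425 mg at t=49 h): 425·exp(−0.03014·4) = 376.735 mg/L
C(53) = 49.601 + 86.250 + 24.697 + 51.465 + 54.137 + 98.823 + 111.266 + 376.735 = 852.973 mg/L

852.973 mg/L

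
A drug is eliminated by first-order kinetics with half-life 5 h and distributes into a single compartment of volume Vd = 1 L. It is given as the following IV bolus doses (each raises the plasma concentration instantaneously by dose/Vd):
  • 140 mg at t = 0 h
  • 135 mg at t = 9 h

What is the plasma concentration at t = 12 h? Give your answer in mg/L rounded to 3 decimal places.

k = ln 2 / 5 = 0.13863 per h
Dose 1 (140 mg at t=0 h): 140·exp(−0.13863·12) = 26.525 mg/L
Dose 2 (135 mg at t=9 h): 135·exp(−0.13863·3) = 89.067 mg/L
C(12) = 26.525 + 89.067 = 115.592 mg/L

115.592 mg/L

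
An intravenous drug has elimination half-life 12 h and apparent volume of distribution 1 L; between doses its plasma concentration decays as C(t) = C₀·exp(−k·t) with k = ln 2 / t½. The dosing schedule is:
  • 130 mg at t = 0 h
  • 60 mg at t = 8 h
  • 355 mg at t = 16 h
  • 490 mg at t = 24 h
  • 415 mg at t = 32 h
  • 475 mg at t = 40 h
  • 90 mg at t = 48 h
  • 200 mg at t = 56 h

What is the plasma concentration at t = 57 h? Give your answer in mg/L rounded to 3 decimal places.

k = ln 2 / 12 = 0.05776 per h
Dose 1 (130 mg at t=0 h): 130·exp(−0.05776·57) = 4.831 mg/L
Dose 2 (60 mg at t=8 h): 60·exp(−0.05776·49) = 3.540 mg/L
Dose 3 (355 mg at t=16 h): 355·exp(−0.05776·41) = 33.244 mg/L
Dose 4 (490 mg at t=24 h): 490·exp(−0.05776·33) = 72.839 mg/L
Dose 5 (415 mg at t=32 h): 415·exp(−0.05776·25) = 97.927 mg/L
Dose 6 (475 mg at t=40 h): 475·exp(−0.05776·17) = 177.924 mg/L
Dose 7 (90 mg at t=48 h): 90·exp(−0.05776·9) = 53.514 mg/L
Dose 8 (200 mg at t=56 h): 200·exp(−0.05776·1) = 188.775 mg/L
C(57) = 4.831 + 3.540 + 33.244 + 72.839 + 97.927 + 177.924 + 53.514 + 188.775 = 632.593 mg/L

632.593 mg/L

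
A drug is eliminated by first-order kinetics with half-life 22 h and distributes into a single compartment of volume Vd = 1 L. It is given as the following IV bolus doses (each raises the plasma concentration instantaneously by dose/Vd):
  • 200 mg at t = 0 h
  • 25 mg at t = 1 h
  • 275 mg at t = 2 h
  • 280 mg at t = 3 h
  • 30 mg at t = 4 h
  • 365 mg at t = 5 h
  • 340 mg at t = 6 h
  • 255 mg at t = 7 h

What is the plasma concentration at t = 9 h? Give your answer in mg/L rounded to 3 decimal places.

k = ln 2 / 22 = 0.03151 per h
Dose 1 (200 mg at t=0 h): 200·exp(−0.03151·9) = 150.620 mg/L
Dose 2 (25 mg at t=1 h): 25·exp(−0.03151·8) = 19.430 mg/L
Dose 3 (275 mg at t=2 h): 275·exp(−0.03151·7) = 220.572 mg/L
Dose 4 (280 mg at t=3 h): 280·exp(−0.03151·6) = 231.771 mg/L
Dose 5 (30 mg at t=4 h): 30·exp(−0.03151·5) = 25.627 mg/L
Dose 6 (365 mg at t=5 h): 365·exp(−0.03151·4) = 321.781 mg/L
Dose 7 (340 mg at t=6 h): 340·exp(−0.03151·3) = 309.335 mg/L
Dose 8 (255 mg at t=7 h): 255·exp(−0.03151·2) = 239.427 mg/L
C(9) = 150.620 + 19.430 + 220.572 + 231.771 + 25.627 + 321.781 + 309.335 + 239.427 = 1518.563 mg/L

1518.563 mg/L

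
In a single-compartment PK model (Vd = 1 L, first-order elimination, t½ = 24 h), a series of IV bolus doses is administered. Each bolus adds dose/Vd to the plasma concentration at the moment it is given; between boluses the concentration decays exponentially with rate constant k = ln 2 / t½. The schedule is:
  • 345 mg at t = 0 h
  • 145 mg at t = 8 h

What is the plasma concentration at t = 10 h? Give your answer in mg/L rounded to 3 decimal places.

k = ln 2 / 24 = 0.02888 per h
Dose 1 (345 mg at t=0 h): 345·exp(−0.02888·10) = 258.458 mg/L
Dose 2 (145 mg at t=8 h): 145·exp(−0.02888·2) = 136.862 mg/L
C(10) = 258.458 + 136.862 = 395.320 mg/L

395.320 mg/L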